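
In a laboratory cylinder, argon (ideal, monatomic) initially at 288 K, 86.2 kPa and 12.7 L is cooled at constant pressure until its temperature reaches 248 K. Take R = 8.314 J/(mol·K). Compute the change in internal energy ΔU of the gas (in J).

-228 J

n = P₁V₁/(RT₁) = 86.2×12.7/(8.314×288) = 0.457 mol.
Isobaric: P stays 86.2 kPa; V/T = const ⇒ T₂ = 248 K, V₂ = 10.9 L.
For an ideal gas ΔU = nCvΔT with Cv = (3/2)R = 12.5 J/(mol·K).
ΔU = 0.457×12.5×(248−288) = -228 J.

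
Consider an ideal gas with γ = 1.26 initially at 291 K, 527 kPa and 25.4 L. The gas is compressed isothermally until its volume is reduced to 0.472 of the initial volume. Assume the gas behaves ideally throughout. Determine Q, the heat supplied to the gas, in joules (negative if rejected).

n = P₁V₁/(RT₁) = 527×25.4/(8.314×291) = 5.53 mol.
Isothermal: T stays 291 K; PV = const ⇒ V₂ = 12.0 L, P₂ = 1120 kPa.
ΔU = 0 (ideal gas, T constant).
W = nRT ln(V₂/V₁) = 5.53×8.314×291×ln(0.472) = -10000 J.
Q = ΔU + W = -10000 J.

-10000 J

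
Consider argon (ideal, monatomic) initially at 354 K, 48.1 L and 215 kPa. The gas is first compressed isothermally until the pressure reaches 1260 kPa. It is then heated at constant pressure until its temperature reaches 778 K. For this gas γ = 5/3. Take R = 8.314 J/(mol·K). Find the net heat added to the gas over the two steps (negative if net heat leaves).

n = P₁V₁/(RT₁) = 215×48.1/(8.314×354) = 3.51 mol.
Step 1 — Isothermal: T stays 354 K; PV = const ⇒ V₂ = 8.21 L, P₂ = 1260 kPa.
ΔU = 0 (ideal gas, T constant).
W = nRT ln(V₂/V₁) = 3.51×8.314×354×ln(0.171) = -18300 J.
Q = ΔU + W = -18300 J.
State after step 1: P = 1260 kPa, V = 8.21 L, T = 354 K.
Step 2 — Isobaric: P stays 1260 kPa; V/T = const ⇒ T₂ = 778 K, V₂ = 18.0 L.
W = PΔV = 1260×(18.0−8.21) kPa·L = 12400 J.
ΔU = nCvΔT = 3.51×12.5×(778−354) = 18600 J.
Q = ΔU + W = nCpΔT = 31000 J.
Net over both steps: W = -5900 J, Q = 12700 J, ΔU = 18600 J.

12700 J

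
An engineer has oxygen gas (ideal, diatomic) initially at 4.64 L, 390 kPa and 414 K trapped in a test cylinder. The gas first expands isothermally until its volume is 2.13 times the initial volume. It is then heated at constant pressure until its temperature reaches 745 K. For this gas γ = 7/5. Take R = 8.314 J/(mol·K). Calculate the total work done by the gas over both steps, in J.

n = P₁V₁/(RT₁) = 390×4.64/(8.314×414) = 0.526 mol.
Step 1 — Isothermal: T stays 414 K; PV = const ⇒ V₂ = 9.88 L, P₂ = 183 kPa.
ΔU = 0 (ideal gas, T constant).
W = nRT ln(V₂/V₁) = 0.526×8.314×414×ln(2.13) = 1370 J.
Q = ΔU + W = 1370 J.
State after step 1: P = 183 kPa, V = 9.88 L, T = 414 K.
Step 2 — Isobaric: P stays 183 kPa; V/T = const ⇒ T₂ = 745 K, V₂ = 17.8 L.
W = PΔV = 183×(17.8−9.88) kPa·L = 1450 J.
ΔU = nCvΔT = 0.526×20.8×(745−414) = 3620 J.
Q = ΔU + W = nCpΔT = 5060 J.
Net over both steps: W = 2820 J, Q = 6430 J, ΔU = 3620 J.

2820 J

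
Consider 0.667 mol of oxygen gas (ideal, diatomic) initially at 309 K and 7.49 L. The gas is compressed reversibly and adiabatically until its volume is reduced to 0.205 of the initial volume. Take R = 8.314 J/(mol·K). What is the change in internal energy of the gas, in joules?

P₁ = nRT₁/V₁ = 0.667×8.314×309/7.49 = 229 kPa.
Adiabatic: TV^(γ−1) = const ⇒ T₂ = 309×(4.88)^0.400 = 582 K; PV^γ = const ⇒ P₂ = 2100 kPa.
For an ideal gas ΔU = nCvΔT with Cv = (5/2)R = 20.8 J/(mol·K).
ΔU = 0.667×20.8×(582−309) = 3790 J.

3790 J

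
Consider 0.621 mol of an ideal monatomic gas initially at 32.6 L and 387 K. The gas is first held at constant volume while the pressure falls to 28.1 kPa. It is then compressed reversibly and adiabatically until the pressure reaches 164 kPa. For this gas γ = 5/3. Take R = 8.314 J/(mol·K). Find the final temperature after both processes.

359 K

P₁ = nRT₁/V₁ = 0.621×8.314×387/32.6 = 61.3 kPa.
Step 1 — Isochoric: V stays 32.6 L; P/T = const ⇒ T₂ = 177 K, P₂ = 28.1 kPa.
W = 0 (no volume change).
ΔU = nCvΔT = 0.621×12.5×(177−387) = -1620 J.
Q = ΔU = -1620 J.
State after step 1: P = 28.1 kPa, V = 32.6 L, T = 177 K.
Step 2 — Adiabatic: T₂/T₁ = (P₂/P₁)^((γ−1)/γ) ⇒ T₂ = 177×(5.84)^0.400 = 359 K; V₂ = 11.3 L.
ΔU = nCvΔT = 0.621×12.5×(359−177) = 1410 J.
Q = 0 for an adiabatic process, so W = −ΔU = -1410 J.
Net over both steps: W = -1410 J, Q = -1620 J, ΔU = -214 J.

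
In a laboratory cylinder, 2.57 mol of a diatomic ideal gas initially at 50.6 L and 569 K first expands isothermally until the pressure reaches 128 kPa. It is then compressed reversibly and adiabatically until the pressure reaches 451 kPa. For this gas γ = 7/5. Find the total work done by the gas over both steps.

-5510 J

P₁ = nRT₁/V₁ = 2.57×8.314×569/50.6 = 240 kPa.
Step 1 — Isothermal: T stays 569 K; PV = const ⇒ V₂ = 95.0 L, P₂ = 128 kPa.
ΔU = 0 (ideal gas, T constant).
W = nRT ln(V₂/V₁) = 2.57×8.314×569×ln(1.88) = 7660 J.
Q = ΔU + W = 7660 J.
State after step 1: P = 128 kPa, V = 95.0 L, T = 569 K.
Step 2 — Adiabatic: T₂/T₁ = (P₂/P₁)^((γ−1)/γ) ⇒ T₂ = 569×(3.52)^0.286 = 815 K; V₂ = 38.6 L.
ΔU = nCvΔT = 2.57×20.8×(815−569) = 13200 J.
Q = 0 for an adiabatic process, so W = −ΔU = -13200 J.
Net over both steps: W = -5510 J, Q = 7660 J, ΔU = 13200 J.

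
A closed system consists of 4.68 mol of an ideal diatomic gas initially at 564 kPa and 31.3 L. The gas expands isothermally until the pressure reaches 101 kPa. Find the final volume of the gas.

175 L

T₁ = P₁V₁/(nR) = 564×31.3/(4.68×8.314) = 454 K.
Isothermal: T stays 454 K; PV = const ⇒ V₂ = 175 L, P₂ = 101 kPa.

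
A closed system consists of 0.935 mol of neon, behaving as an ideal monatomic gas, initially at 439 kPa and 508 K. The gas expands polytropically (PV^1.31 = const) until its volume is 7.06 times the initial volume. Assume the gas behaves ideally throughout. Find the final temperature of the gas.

V₁ = nRT₁/P₁ = 0.935×8.314×508/439 = 9.00 L.
Polytropic n=1.31: T₂ = T₁(V₁/V₂)^(n−1) = 508×(0.142)^0.31 = 277 K; P₂ = P₁(V₁/V₂)^n = 33.9 kPa.

277 K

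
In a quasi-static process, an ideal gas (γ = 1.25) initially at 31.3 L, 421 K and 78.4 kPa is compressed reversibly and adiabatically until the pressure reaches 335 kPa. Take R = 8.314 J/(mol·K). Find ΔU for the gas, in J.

n = P₁V₁/(RT₁) = 78.4×31.3/(8.314×421) = 0.701 mol.
Adiabatic: T₂/T₁ = (P₂/P₁)^((γ−1)/γ) ⇒ T₂ = 421×(4.27)^0.200 = 563 K; V₂ = 9.79 L.
For an ideal gas ΔU = nCvΔT with Cv = R/(γ−1) = 33.3 J/(mol·K).
ΔU = 0.701×33.3×(563−421) = 3310 J.

3310 J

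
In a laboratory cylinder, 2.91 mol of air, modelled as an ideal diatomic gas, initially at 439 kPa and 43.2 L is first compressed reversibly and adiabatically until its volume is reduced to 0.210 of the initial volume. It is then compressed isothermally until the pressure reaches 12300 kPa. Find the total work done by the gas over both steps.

T₁ = P₁V₁/(nR) = 439×43.2/(2.91×8.314) = 784 K.
Step 1 — Adiabatic: TV^(γ−1) = const ⇒ T₂ = 784×(4.76)^0.400 = 1460 K; PV^γ = const ⇒ P₂ = 3900 kPa.
ΔU = nCvΔT = 2.91×20.8×(1460−784) = 41100 J.
Q = 0 for an adiabatic process, so W = −ΔU = -41100 J.
State after step 1: P = 3900 kPa, V = 9.07 L, T = 1460 K.
Step 2 — Isothermal: T stays 1460 K; PV = const ⇒ V₂ = 2.88 L, P₂ = 12300 kPa.
ΔU = 0 (ideal gas, T constant).
W = nRT ln(V₂/V₁) = 2.91×8.314×1460×ln(0.317) = -40600 J.
Q = ΔU + W = -40600 J.
Net over both steps: W = -81700 J, Q = -40600 J, ΔU = 41100 J.

-81700 J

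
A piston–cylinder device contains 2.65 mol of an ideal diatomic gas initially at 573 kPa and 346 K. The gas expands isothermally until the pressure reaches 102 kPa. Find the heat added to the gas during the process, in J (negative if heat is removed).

V₁ = nRT₁/P₁ = 2.65×8.314×346/573 = 13.3 L.
Isothermal: T stays 346 K; PV = const ⇒ V₂ = 74.7 L, P₂ = 102 kPa.
ΔU = 0 (ideal gas, T constant).
W = nRT ln(V₂/V₁) = 2.65×8.314×346×ln(5.62) = 13200 J.
Q = ΔU + W = 13200 J.

13200 J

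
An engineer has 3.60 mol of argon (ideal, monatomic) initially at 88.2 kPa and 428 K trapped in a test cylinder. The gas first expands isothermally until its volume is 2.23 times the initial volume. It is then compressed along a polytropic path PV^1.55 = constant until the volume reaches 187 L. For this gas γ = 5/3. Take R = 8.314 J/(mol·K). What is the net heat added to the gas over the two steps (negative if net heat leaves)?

8840 J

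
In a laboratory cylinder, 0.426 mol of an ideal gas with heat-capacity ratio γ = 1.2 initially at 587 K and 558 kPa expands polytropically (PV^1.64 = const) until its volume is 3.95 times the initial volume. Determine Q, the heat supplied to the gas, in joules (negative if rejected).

-4180 J

V₁ = nRT₁/P₁ = 0.426×8.314×587/558 = 3.73 L.
Polytropic n=1.64: T₂ = T₁(V₁/V₂)^(n−1) = 587×(0.253)^0.64 = 244 K; P₂ = P₁(V₁/V₂)^n = 58.6 kPa.
W = (P₁V₁−P₂V₂)/(n−1) = (558×3.73−58.6×14.7)/0.64 = 1900 J.
ΔU = nCvΔT = 0.426×41.6×(244−587) = -6080 J.
Q = ΔU + W = -4180 J.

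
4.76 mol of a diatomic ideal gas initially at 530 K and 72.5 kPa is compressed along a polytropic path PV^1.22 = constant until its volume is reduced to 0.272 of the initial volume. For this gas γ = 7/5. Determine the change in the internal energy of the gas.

17400 J

V₁ = nRT₁/P₁ = 4.76×8.314×530/72.5 = 289 L.
Polytropic n=1.22: T₂ = T₁(V₁/V₂)^(n−1) = 530×(3.68)^0.22 = 706 K; P₂ = P₁(V₁/V₂)^n = 355 kPa.
For an ideal gas ΔU = nCvΔT with Cv = (5/2)R = 20.8 J/(mol·K).
ΔU = 4.76×20.8×(706−530) = 17400 J.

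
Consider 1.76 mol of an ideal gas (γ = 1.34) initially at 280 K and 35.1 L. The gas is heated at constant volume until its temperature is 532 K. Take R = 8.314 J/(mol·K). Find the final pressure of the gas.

P₁ = nRT₁/V₁ = 1.76×8.314×280/35.1 = 117 kPa.
Isochoric: V stays 35.1 L; P/T = const ⇒ T₂ = 532 K, P₂ = 222 kPa.

222 kPa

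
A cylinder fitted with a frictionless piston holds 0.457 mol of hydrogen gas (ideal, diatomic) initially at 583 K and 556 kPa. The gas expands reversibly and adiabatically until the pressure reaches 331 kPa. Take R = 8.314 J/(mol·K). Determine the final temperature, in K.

V₁ = nRT₁/P₁ = 0.457×8.314×583/556 = 3.98 L.
Adiabatic: T₂/T₁ = (P₂/P₁)^((γ−1)/γ) ⇒ T₂ = 583×(0.595)^0.286 = 503 K; V₂ = 5.77 L.

503 K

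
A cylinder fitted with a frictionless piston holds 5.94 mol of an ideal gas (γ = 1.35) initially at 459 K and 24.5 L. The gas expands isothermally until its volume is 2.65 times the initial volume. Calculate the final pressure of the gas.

349 kPa

P₁ = nRT₁/V₁ = 5.94×8.314×459/24.5 = 925 kPa.
Isothermal: T stays 459 K; PV = const ⇒ V₂ = 64.9 L, P₂ = 349 kPa.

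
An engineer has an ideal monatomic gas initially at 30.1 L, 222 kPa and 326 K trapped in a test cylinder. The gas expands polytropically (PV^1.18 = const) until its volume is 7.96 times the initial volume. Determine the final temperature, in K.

Polytropic n=1.18: T₂ = T₁(V₁/V₂)^(n−1) = 326×(0.126)^0.18 = 224 K; P₂ = P₁(V₁/V₂)^n = 19.2 kPa.

224 K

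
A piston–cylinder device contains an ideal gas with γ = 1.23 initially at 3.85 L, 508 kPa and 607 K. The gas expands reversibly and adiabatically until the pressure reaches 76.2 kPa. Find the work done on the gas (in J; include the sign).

-2540 J

n = P₁V₁/(RT₁) = 508×3.85/(8.314×607) = 0.388 mol.
Adiabatic: T₂/T₁ = (P₂/P₁)^((γ−1)/γ) ⇒ T₂ = 607×(0.150)^0.187 = 426 K; V₂ = 18.0 L.
ΔU = nCvΔT = 0.388×36.1×(426−607) = -2540 J.
Q = 0 for an adiabatic process, so W = −ΔU = 2540 J.
Work done on the gas = −W_by = -2540 J.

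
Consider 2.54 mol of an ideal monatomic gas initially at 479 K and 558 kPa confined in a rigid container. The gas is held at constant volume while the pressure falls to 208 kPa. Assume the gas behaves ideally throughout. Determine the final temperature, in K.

V₁ = nRT₁/P₁ = 2.54×8.314×479/558 = 18.1 L.
Isochoric: V stays 18.1 L; P/T = const ⇒ T₂ = 179 K, P₂ = 208 kPa.

179 K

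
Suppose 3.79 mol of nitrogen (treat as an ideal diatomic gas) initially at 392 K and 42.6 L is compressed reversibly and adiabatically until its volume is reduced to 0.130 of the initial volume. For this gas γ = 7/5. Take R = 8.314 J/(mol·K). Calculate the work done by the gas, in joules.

P₁ = nRT₁/V₁ = 3.79×8.314×392/42.6 = 290 kPa.
Adiabatic: TV^(γ−1) = const ⇒ T₂ = 392×(7.69)^0.400 = 887 K; PV^γ = const ⇒ P₂ = 5040 kPa.
ΔU = nCvΔT = 3.79×20.8×(887−392) = 39000 J.
Q = 0 for an adiabatic process, so W = −ΔU = -39000 J.

-39000 J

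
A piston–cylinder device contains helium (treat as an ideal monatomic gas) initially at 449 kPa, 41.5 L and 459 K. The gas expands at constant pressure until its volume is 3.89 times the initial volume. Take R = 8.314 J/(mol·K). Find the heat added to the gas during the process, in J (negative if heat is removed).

135000 J

n = P₁V₁/(RT₁) = 449×41.5/(8.314×459) = 4.88 mol.
Isobaric: P stays 449 kPa; V/T = const ⇒ T₂ = 1790 K, V₂ = 161 L.
W = PΔV = 449×(161−41.5) kPa·L = 53900 J.
ΔU = nCvΔT = 4.88×12.5×(1790−459) = 80800 J.
Q = ΔU + W = nCpΔT = 135000 J.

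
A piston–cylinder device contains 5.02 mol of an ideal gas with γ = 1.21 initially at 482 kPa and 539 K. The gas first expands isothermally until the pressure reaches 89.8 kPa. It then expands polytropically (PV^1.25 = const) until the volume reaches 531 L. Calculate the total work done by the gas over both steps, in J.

V₁ = nRT₁/P₁ = 5.02×8.314×539/482 = 46.7 L.
Step 1 — Isothermal: T stays 539 K; PV = const ⇒ V₂ = 251 L, P₂ = 89.8 kPa.
ΔU = 0 (ideal gas, T constant).
W = nRT ln(V₂/V₁) = 5.02×8.314×539×ln(5.37) = 37800 J.
Q = ΔU + W = 37800 J.
State after step 1: P = 89.8 kPa, V = 251 L, T = 539 K.
Step 2 — Polytropic n=1.25: T₂ = T₁(V₁/V₂)^(n−1) = 539×(0.472)^0.25 = 447 K; P₂ = P₁(V₁/V₂)^n = 35.1 kPa.
W = (P₁V₁−P₂V₂)/(n−1) = (89.8×251−35.1×531)/0.25 = 15400 J.
ΔU = nCvΔT = 5.02×39.6×(447−539) = -18300 J.
Q = ΔU + W = -2930 J.
Net over both steps: W = 53200 J, Q = 34900 J, ΔU = -18300 J.

53200 J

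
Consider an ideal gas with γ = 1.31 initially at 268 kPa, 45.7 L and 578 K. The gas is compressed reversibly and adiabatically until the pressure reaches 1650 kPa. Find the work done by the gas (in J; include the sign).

-21200 J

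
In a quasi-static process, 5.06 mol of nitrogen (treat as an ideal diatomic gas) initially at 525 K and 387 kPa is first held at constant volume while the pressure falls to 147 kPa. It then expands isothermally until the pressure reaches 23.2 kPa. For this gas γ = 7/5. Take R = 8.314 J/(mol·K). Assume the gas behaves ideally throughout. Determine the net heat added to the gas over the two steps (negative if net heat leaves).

-18800 J

V₁ = nRT₁/P₁ = 5.06×8.314×525/387 = 57.1 L.
Step 1 — Isochoric: V stays 57.1 L; P/T = const ⇒ T₂ = 199 K, P₂ = 147 kPa.
W = 0 (no volume change).
ΔU = nCvΔT = 5.06×20.8×(199−525) = -34200 J.
Q = ΔU = -34200 J.
State after step 1: P = 147 kPa, V = 57.1 L, T = 199 K.
Step 2 — Isothermal: T stays 199 K; PV = const ⇒ V₂ = 362 L, P₂ = 23.2 kPa.
ΔU = 0 (ideal gas, T constant).
W = nRT ln(V₂/V₁) = 5.06×8.314×199×ln(6.34) = 15500 J.
Q = ΔU + W = 15500 J.
Net over both steps: W = 15500 J, Q = -18800 J, ΔU = -34200 J.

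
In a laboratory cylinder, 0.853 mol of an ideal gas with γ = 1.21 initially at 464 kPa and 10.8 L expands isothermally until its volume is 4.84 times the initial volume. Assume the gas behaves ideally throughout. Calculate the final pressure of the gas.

95.9 kPa

T₁ = P₁V₁/(nR) = 464×10.8/(0.853×8.314) = 707 K.
Isothermal: T stays 707 K; PV = const ⇒ V₂ = 52.3 L, P₂ = 95.9 kPa.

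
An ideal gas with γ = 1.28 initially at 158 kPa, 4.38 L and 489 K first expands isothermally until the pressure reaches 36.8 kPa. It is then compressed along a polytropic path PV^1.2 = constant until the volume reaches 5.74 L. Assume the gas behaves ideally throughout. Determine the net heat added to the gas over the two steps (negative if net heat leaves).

744 J

n = P₁V₁/(RT₁) = 158×4.38/(8.314×489) = 0.170 mol.
Step 1 — Isothermal: T stays 489 K; PV = const ⇒ V₂ = 18.8 L, P₂ = 36.8 kPa.
ΔU = 0 (ideal gas, T constant).
W = nRT ln(V₂/V₁) = 0.170×8.314×489×ln(4.29) = 1010 J.
Q = ΔU + W = 1010 J.
State after step 1: P = 36.8 kPa, V = 18.8 L, T = 489 K.
Step 2 — Polytropic n=1.2: T₂ = T₁(V₁/V₂)^(n−1) = 489×(3.28)^0.20 = 620 K; P₂ = P₁(V₁/V₂)^n = 153 kPa.
W = (P₁V₁−P₂V₂)/(n−1) = (36.8×18.8−153×5.74)/0.20 = -927 J.
ΔU = nCvΔT = 0.170×29.7×(620−489) = 662 J.
Q = ΔU + W = -265 J.
Net over both steps: W = 81.5 J, Q = 744 J, ΔU = 662 J.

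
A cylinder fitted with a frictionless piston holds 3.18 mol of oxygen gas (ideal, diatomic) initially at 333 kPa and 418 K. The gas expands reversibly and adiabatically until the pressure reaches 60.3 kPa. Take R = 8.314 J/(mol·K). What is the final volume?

112 L

V₁ = nRT₁/P₁ = 3.18×8.314×418/333 = 33.2 L.
Adiabatic: T₂/T₁ = (P₂/P₁)^((γ−1)/γ) ⇒ T₂ = 418×(0.181)^0.286 = 257 K; V₂ = 112 L.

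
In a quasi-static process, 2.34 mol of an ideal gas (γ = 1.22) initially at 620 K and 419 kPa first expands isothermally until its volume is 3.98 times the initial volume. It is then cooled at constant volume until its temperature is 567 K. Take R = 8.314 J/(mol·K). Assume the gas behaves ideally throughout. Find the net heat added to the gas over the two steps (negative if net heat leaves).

V₁ = nRT₁/P₁ = 2.34×8.314×620/419 = 28.8 L.
Step 1 — Isothermal: T stays 620 K; PV = const ⇒ V₂ = 115 L, P₂ = 105 kPa.
ΔU = 0 (ideal gas, T constant).
W = nRT ln(V₂/V₁) = 2.34×8.314×620×ln(3.98) = 16700 J.
Q = ΔU + W = 16700 J.
State after step 1: P = 105 kPa, V = 115 L, T = 620 K.
Step 2 — Isochoric: V stays 115 L; P/T = const ⇒ T₂ = 567 K, P₂ = 96.3 kPa.
W = 0 (no volume change).
ΔU = nCvΔT = 2.34×37.8×(567−620) = -4690 J.
Q = ΔU = -4690 J.
Net over both steps: W = 16700 J, Q = 12000 J, ΔU = -4690 J.

12000 J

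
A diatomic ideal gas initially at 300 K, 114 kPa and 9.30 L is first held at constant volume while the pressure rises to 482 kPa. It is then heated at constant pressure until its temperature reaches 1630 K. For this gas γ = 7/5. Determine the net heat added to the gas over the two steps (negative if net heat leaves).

n = P₁V₁/(RT₁) = 114×9.30/(8.314×300) = 0.425 mol.
Step 1 — Isochoric: V stays 9.30 L; P/T = const ⇒ T₂ = 1270 K, P₂ = 482 kPa.
W = 0 (no volume change).
ΔU = nCvΔT = 0.425×20.8×(1270−300) = 8560 J.
Q = ΔU = 8560 J.
State after step 1: P = 482 kPa, V = 9.30 L, T = 1270 K.
Step 2 — Isobaric: P stays 482 kPa; V/T = const ⇒ T₂ = 1630 K, V₂ = 12.0 L.
W = PΔV = 482×(12.0−9.30) kPa·L = 1280 J.
ΔU = nCvΔT = 0.425×20.8×(1630−1270) = 3190 J.
Q = ΔU + W = nCpΔT = 4470 J.
Net over both steps: W = 1280 J, Q = 13000 J, ΔU = 11800 J.

13000 J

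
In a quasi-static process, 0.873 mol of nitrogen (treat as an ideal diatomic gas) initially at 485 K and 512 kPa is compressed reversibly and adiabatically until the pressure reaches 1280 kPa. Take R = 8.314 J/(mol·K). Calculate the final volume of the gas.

3.57 L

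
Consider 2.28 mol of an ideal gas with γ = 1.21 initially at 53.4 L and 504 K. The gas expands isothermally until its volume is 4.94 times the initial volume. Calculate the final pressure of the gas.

36.2 kPa

P₁ = nRT₁/V₁ = 2.28×8.314×504/53.4 = 179 kPa.
Isothermal: T stays 504 K; PV = const ⇒ V₂ = 264 L, P₂ = 36.2 kPa.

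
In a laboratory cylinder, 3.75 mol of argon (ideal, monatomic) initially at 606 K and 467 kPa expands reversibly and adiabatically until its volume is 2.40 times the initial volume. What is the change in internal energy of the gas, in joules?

V₁ = nRT₁/P₁ = 3.75×8.314×606/467 = 40.5 L.
Adiabatic: TV^(γ−1) = const ⇒ T₂ = 606×(0.417)^0.667 = 338 K; PV^γ = const ⇒ P₂ = 109 kPa.
For an ideal gas ΔU = nCvΔT with Cv = (3/2)R = 12.5 J/(mol·K).
ΔU = 3.75×12.5×(338−606) = -12500 J.

-12500 J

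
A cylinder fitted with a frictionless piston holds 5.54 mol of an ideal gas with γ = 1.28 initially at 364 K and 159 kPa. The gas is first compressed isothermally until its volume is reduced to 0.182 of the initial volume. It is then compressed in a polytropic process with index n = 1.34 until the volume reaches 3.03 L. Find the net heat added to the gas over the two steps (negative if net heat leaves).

-19300 J

V₁ = nRT₁/P₁ = 5.54×8.314×364/159 = 105 L.
Step 1 — Isothermal: T stays 364 K; PV = const ⇒ V₂ = 19.2 L, P₂ = 874 kPa.
ΔU = 0 (ideal gas, T constant).
W = nRT ln(V₂/V₁) = 5.54×8.314×364×ln(0.182) = -28600 J.
Q = ΔU + W = -28600 J.
State after step 1: P = 874 kPa, V = 19.2 L, T = 364 K.
Step 2 — Polytropic n=1.34: T₂ = T₁(V₁/V₂)^(n−1) = 364×(6.33)^0.34 = 682 K; P₂ = P₁(V₁/V₂)^n = 10400 kPa.
W = (P₁V₁−P₂V₂)/(n−1) = (874×19.2−10400×3.03)/0.34 = -43100 J.
ΔU = nCvΔT = 5.54×29.7×(682−364) = 52300 J.
Q = ΔU + W = 9230 J.
Net over both steps: W = -71600 J, Q = -19300 J, ΔU = 52300 J.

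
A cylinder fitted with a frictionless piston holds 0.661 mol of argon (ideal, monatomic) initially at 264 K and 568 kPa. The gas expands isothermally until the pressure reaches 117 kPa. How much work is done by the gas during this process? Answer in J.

V₁ = nRT₁/P₁ = 0.661×8.314×264/568 = 2.55 L.
Isothermal: T stays 264 K; PV = const ⇒ V₂ = 12.4 L, P₂ = 117 kPa.
W = nRT ln(V₂/V₁) = 0.661×8.314×264×ln(4.85) = 2290 J.

2290 J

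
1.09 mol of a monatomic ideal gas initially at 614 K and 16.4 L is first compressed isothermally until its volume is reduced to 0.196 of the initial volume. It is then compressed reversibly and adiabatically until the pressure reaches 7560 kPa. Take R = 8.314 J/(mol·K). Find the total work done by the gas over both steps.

P₁ = nRT₁/V₁ = 1.09×8.314×614/16.4 = 339 kPa.
Step 1 — Isothermal: T stays 614 K; PV = const ⇒ V₂ = 3.21 L, P₂ = 1730 kPa.
ΔU = 0 (ideal gas, T constant).
W = nRT ln(V₂/V₁) = 1.09×8.314×614×ln(0.196) = -9070 J.
Q = ΔU + W = -9070 J.
State after step 1: P = 1730 kPa, V = 3.21 L, T = 614 K.
Step 2 — Adiabatic: T₂/T₁ = (P₂/P₁)^((γ−1)/γ) ⇒ T₂ = 614×(4.37)^0.400 = 1110 K; V₂ = 1.33 L.
ΔU = nCvΔT = 1.09×12.5×(1110−614) = 6710 J.
Q = 0 for an adiabatic process, so W = −ΔU = -6710 J.
Net over both steps: W = -15800 J, Q = -9070 J, ΔU = 6710 J.

-15800 J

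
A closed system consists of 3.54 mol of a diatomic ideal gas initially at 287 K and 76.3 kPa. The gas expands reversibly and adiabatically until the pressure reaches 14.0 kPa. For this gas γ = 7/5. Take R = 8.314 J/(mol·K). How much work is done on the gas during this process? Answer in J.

V₁ = nRT₁/P₁ = 3.54×8.314×287/76.3 = 111 L.
Adiabatic: T₂/T₁ = (P₂/P₁)^((γ−1)/γ) ⇒ T₂ = 287×(0.183)^0.286 = 177 K; V₂ = 372 L.
ΔU = nCvΔT = 3.54×20.8×(177−287) = -8110 J.
Q = 0 for an adiabatic process, so W = −ΔU = 8110 J.
Work done on the gas = −W_by = -8110 J.

-8110 J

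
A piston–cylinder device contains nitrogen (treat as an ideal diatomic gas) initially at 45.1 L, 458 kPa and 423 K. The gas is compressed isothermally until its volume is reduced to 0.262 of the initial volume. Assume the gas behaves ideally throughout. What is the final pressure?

1750 kPa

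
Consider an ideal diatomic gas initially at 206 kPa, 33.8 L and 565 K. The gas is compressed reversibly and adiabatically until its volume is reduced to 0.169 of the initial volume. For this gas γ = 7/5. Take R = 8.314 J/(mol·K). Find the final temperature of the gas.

1150 K

Adiabatic: TV^(γ−1) = const ⇒ T₂ = 565×(5.92)^0.400 = 1150 K; PV^γ = const ⇒ P₂ = 2480 kPa.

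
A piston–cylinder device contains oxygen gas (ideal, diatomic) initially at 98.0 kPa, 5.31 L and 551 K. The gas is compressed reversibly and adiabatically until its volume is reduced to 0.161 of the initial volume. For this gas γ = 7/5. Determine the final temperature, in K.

Adiabatic: TV^(γ−1) = const ⇒ T₂ = 551×(6.21)^0.400 = 1140 K; PV^γ = const ⇒ P₂ = 1260 kPa.

1140 K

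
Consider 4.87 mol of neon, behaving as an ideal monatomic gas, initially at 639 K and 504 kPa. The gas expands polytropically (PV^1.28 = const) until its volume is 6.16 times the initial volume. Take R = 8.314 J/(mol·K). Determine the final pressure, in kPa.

49.2 kPa

V₁ = nRT₁/P₁ = 4.87×8.314×639/504 = 51.3 L.
Polytropic n=1.28: T₂ = T₁(V₁/V₂)^(n−1) = 639×(0.162)^0.28 = 384 K; P₂ = P₁(V₁/V₂)^n = 49.2 kPa.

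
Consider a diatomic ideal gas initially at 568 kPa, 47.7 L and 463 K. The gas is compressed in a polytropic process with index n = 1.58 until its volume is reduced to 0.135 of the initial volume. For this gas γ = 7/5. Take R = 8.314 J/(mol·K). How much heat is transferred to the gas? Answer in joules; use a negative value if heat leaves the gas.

46100 J

n = P₁V₁/(RT₁) = 568×47.7/(8.314×463) = 7.04 mol.
Polytropic n=1.58: T₂ = T₁(V₁/V₂)^(n−1) = 463×(7.41)^0.58 = 1480 K; P₂ = P₁(V₁/V₂)^n = 13400 kPa.
W = (P₁V₁−P₂V₂)/(n−1) = (568×47.7−13400×6.44)/0.58 = -103000 J.
ΔU = nCvΔT = 7.04×20.8×(1480−463) = 149000 J.
Q = ΔU + W = 46100 J.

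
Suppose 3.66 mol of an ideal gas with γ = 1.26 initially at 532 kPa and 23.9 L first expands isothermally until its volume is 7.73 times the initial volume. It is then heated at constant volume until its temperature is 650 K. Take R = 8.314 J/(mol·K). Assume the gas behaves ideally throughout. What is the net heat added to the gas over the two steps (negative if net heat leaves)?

53200 J

T₁ = P₁V₁/(nR) = 532×23.9/(3.66×8.314) = 418 K.
Step 1 — Isothermal: T stays 418 K; PV = const ⇒ V₂ = 185 L, P₂ = 68.8 kPa.
ΔU = 0 (ideal gas, T constant).
W = nRT ln(V₂/V₁) = 3.66×8.314×418×ln(7.73) = 26000 J.
Q = ΔU + W = 26000 J.
State after step 1: P = 68.8 kPa, V = 185 L, T = 418 K.
Step 2 — Isochoric: V stays 185 L; P/T = const ⇒ T₂ = 650 K, P₂ = 107 kPa.
W = 0 (no volume change).
ΔU = nCvΔT = 3.66×32.0×(650−418) = 27200 J.
Q = ΔU = 27200 J.
Net over both steps: W = 26000 J, Q = 53200 J, ΔU = 27200 J.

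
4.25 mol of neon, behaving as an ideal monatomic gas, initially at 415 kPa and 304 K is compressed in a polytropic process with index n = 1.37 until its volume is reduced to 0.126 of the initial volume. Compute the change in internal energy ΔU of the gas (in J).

V₁ = nRT₁/P₁ = 4.25×8.314×304/415 = 25.9 L.
Polytropic n=1.37: T₂ = T₁(V₁/V₂)^(n−1) = 304×(7.94)^0.37 = 654 K; P₂ = P₁(V₁/V₂)^n = 7090 kPa.
For an ideal gas ΔU = nCvΔT with Cv = (3/2)R = 12.5 J/(mol·K).
ΔU = 4.25×12.5×(654−304) = 18600 J.

18600 J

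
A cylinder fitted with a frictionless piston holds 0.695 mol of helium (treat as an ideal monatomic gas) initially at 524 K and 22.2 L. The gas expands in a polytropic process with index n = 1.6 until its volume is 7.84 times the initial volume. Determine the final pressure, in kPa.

5.06 kPa

P₁ = nRT₁/V₁ = 0.695×8.314×524/22.2 = 136 kPa.
Polytropic n=1.6: T₂ = T₁(V₁/V₂)^(n−1) = 524×(0.128)^0.60 = 152 K; P₂ = P₁(V₁/V₂)^n = 5.06 kPa.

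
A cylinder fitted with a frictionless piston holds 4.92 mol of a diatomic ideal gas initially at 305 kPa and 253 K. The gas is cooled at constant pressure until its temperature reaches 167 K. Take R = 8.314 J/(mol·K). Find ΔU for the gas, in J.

-8790 J

V₁ = nRT₁/P₁ = 4.92×8.314×253/305 = 33.9 L.
Isobaric: P stays 305 kPa; V/T = const ⇒ T₂ = 167 K, V₂ = 22.4 L.
For an ideal gas ΔU = nCvΔT with Cv = (5/2)R = 20.8 J/(mol·K).
ΔU = 4.92×20.8×(167−253) = -8790 J.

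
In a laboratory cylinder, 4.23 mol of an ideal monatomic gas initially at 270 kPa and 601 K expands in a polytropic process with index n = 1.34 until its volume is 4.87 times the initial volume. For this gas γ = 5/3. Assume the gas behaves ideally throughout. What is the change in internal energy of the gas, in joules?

-13200 J

V₁ = nRT₁/P₁ = 4.23×8.314×601/270 = 78.3 L.
Polytropic n=1.34: T₂ = T₁(V₁/V₂)^(n−1) = 601×(0.205)^0.34 = 351 K; P₂ = P₁(V₁/V₂)^n = 32.4 kPa.
For an ideal gas ΔU = nCvΔT with Cv = (3/2)R = 12.5 J/(mol·K).
ΔU = 4.23×12.5×(351−601) = -13200 J.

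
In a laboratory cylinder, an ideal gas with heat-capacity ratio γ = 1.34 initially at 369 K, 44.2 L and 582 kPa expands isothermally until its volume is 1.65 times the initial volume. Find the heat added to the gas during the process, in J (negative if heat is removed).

12900 J

n = P₁V₁/(RT₁) = 582×44.2/(8.314×369) = 8.39 mol.
Isothermal: T stays 369 K; PV = const ⇒ V₂ = 72.9 L, P₂ = 353 kPa.
ΔU = 0 (ideal gas, T constant).
W = nRT ln(V₂/V₁) = 8.39×8.314×369×ln(1.65) = 12900 J.
Q = ΔU + W = 12900 J.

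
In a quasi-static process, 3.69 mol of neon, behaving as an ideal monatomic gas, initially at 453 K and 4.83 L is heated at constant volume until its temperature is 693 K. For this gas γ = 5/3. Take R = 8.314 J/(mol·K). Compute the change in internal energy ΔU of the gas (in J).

11000 J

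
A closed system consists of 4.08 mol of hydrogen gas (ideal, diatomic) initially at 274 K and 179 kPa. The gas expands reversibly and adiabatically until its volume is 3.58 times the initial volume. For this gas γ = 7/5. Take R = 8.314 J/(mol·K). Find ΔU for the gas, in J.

-9280 J

V₁ = nRT₁/P₁ = 4.08×8.314×274/179 = 51.9 L.
Adiabatic: TV^(γ−1) = const ⇒ T₂ = 274×(0.279)^0.400 = 165 K; PV^γ = const ⇒ P₂ = 30.0 kPa.
For an ideal gas ΔU = nCvΔT with Cv = (5/2)R = 20.8 J/(mol·K).
ΔU = 4.08×20.8×(165−274) = -9280 J.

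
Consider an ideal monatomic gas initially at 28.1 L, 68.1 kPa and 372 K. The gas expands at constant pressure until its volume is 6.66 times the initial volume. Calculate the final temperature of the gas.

2480 K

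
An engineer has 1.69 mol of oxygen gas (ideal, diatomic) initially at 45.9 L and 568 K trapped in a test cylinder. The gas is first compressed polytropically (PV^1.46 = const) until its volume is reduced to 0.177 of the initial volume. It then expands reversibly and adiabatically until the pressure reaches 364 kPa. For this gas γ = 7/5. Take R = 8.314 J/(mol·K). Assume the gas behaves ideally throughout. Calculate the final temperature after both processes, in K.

756 K

P₁ = nRT₁/V₁ = 1.69×8.314×568/45.9 = 174 kPa.
Step 1 — Polytropic n=1.46: T₂ = T₁(V₁/V₂)^(n−1) = 568×(5.65)^0.46 = 1260 K; P₂ = P₁(V₁/V₂)^n = 2180 kPa.
W = (P₁V₁−P₂V₂)/(n−1) = (174×45.9−2180×8.12)/0.46 = -21100 J.
ΔU = nCvΔT = 1.69×20.8×(1260−568) = 24300 J.
Q = ΔU + W = 3170 J.
State after step 1: P = 2180 kPa, V = 8.12 L, T = 1260 K.
Step 2 — Adiabatic: T₂/T₁ = (P₂/P₁)^((γ−1)/γ) ⇒ T₂ = 1260×(0.167)^0.286 = 756 K; V₂ = 29.2 L.
ΔU = nCvΔT = 1.69×20.8×(756−1260) = -17700 J.
Q = 0 for an adiabatic process, so W = −ΔU = 17700 J.
Net over both steps: W = -3420 J, Q = 3170 J, ΔU = 6590 J.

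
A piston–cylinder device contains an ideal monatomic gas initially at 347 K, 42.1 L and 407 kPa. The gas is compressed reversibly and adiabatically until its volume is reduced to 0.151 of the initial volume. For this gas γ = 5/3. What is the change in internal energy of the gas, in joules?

n = P₁V₁/(RT₁) = 407×42.1/(8.314×347) = 5.94 mol.
Adiabatic: TV^(γ−1) = const ⇒ T₂ = 347×(6.62)^0.667 = 1220 K; PV^γ = const ⇒ P₂ = 9510 kPa.
For an ideal gas ΔU = nCvΔT with Cv = (3/2)R = 12.5 J/(mol·K).
ΔU = 5.94×12.5×(1220−347) = 64900 J.

64900 J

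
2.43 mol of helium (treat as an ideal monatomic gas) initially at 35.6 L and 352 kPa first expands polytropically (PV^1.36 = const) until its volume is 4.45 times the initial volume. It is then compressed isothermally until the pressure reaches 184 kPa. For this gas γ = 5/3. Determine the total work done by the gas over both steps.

T₁ = P₁V₁/(nR) = 352×35.6/(2.43×8.314) = 620 K.
Step 1 — Polytropic n=1.36: T₂ = T₁(V₁/V₂)^(n−1) = 620×(0.225)^0.36 = 362 K; P₂ = P₁(V₁/V₂)^n = 46.2 kPa.
W = (P₁V₁−P₂V₂)/(n−1) = (352×35.6−46.2×158)/0.36 = 14500 J.
ΔU = nCvΔT = 2.43×12.5×(362−620) = -7810 J.
Q = ΔU + W = 6660 J.
State after step 1: P = 46.2 kPa, V = 158 L, T = 362 K.
Step 2 — Isothermal: T stays 362 K; PV = const ⇒ V₂ = 39.8 L, P₂ = 184 kPa.
ΔU = 0 (ideal gas, T constant).
W = nRT ln(V₂/V₁) = 2.43×8.314×362×ln(0.251) = -10100 J.
Q = ΔU + W = -10100 J.
Net over both steps: W = 4360 J, Q = -3460 J, ΔU = -7810 J.

4360 J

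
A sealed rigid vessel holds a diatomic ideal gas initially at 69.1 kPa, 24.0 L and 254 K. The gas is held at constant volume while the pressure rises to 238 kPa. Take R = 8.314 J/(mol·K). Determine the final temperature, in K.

Isochoric: V stays 24.0 L; P/T = const ⇒ T₂ = 875 K, P₂ = 238 kPa.

875 K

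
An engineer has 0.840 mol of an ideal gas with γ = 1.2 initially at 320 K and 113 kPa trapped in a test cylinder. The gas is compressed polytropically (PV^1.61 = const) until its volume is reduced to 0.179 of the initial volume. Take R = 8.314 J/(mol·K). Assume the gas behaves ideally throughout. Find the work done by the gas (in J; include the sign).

V₁ = nRT₁/P₁ = 0.840×8.314×320/113 = 19.8 L.
Polytropic n=1.61: T₂ = T₁(V₁/V₂)^(n−1) = 320×(5.59)^0.61 = 914 K; P₂ = P₁(V₁/V₂)^n = 1800 kPa.
W = (P₁V₁−P₂V₂)/(n−1) = (113×19.8−1800×3.54)/0.61 = -6800 J.

-6800 J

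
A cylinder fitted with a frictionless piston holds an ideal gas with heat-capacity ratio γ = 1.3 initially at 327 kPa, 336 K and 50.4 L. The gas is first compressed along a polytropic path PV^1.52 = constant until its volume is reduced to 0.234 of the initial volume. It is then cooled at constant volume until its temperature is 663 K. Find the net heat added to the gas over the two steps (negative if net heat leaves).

n = P₁V₁/(RT₁) = 327×50.4/(8.314×336) = 5.90 mol.
Step 1 — Polytropic n=1.52: T₂ = T₁(V₁/V₂)^(n−1) = 336×(4.27)^0.52 = 715 K; P₂ = P₁(V₁/V₂)^n = 2970 kPa.
W = (P₁V₁−P₂V₂)/(n−1) = (327×50.4−2970×11.8)/0.52 = -35800 J.
ΔU = nCvΔT = 5.90×27.7×(715−336) = 62000 J.
Q = ΔU + W = 26200 J.
State after step 1: P = 2970 kPa, V = 11.8 L, T = 715 K.
Step 2 — Isochoric: V stays 11.8 L; P/T = const ⇒ T₂ = 663 K, P₂ = 2760 kPa.
W = 0 (no volume change).
ΔU = nCvΔT = 5.90×27.7×(663−715) = -8510 J.
Q = ΔU = -8510 J.
Net over both steps: W = -35800 J, Q = 17700 J, ΔU = 53500 J.

17700 J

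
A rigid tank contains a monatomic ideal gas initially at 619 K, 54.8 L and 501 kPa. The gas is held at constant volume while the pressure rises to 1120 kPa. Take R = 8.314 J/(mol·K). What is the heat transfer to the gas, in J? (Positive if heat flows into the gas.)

50900 J

n = P₁V₁/(RT₁) = 501×54.8/(8.314×619) = 5.33 mol.
Isochoric: V stays 54.8 L; P/T = const ⇒ T₂ = 1380 K, P₂ = 1120 kPa.
W = 0 (no volume change).
ΔU = nCvΔT = 5.33×12.5×(1380−619) = 50900 J.
Q = ΔU = 50900 J.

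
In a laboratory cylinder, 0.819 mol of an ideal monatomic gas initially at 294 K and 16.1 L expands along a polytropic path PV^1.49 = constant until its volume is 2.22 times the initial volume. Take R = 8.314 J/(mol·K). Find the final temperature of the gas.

199 K

P₁ = nRT₁/V₁ = 0.819×8.314×294/16.1 = 124 kPa.
Polytropic n=1.49: T₂ = T₁(V₁/V₂)^(n−1) = 294×(0.450)^0.49 = 199 K; P₂ = P₁(V₁/V₂)^n = 37.9 kPa.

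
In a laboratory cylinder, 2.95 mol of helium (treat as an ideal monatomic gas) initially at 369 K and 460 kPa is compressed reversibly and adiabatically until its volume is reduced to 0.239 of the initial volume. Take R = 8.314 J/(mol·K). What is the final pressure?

5000 kPa

V₁ = nRT₁/P₁ = 2.95×8.314×369/460 = 19.7 L.
Adiabatic: TV^(γ−1) = const ⇒ T₂ = 369×(4.18)^0.667 = 958 K; PV^γ = const ⇒ P₂ = 5000 kPa.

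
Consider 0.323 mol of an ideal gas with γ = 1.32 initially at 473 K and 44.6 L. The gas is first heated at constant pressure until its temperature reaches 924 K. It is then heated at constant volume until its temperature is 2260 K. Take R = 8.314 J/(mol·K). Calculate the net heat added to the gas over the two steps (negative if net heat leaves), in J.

P₁ = nRT₁/V₁ = 0.323×8.314×473/44.6 = 28.5 kPa.
Step 1 — Isobaric: P stays 28.5 kPa; V/T = const ⇒ T₂ = 924 K, V₂ = 87.1 L.
W = PΔV = 28.5×(87.1−44.6) kPa·L = 1210 J.
ΔU = nCvΔT = 0.323×26.0×(924−473) = 3780 J.
Q = ΔU + W = nCpΔT = 5000 J.
State after step 1: P = 28.5 kPa, V = 87.1 L, T = 924 K.
Step 2 — Isochoric: V stays 87.1 L; P/T = const ⇒ T₂ = 2260 K, P₂ = 69.7 kPa.
W = 0 (no volume change).
ΔU = nCvΔT = 0.323×26.0×(2260−924) = 11200 J.
Q = ΔU = 11200 J.
Net over both steps: W = 1210 J, Q = 16200 J, ΔU = 15000 J.

16200 J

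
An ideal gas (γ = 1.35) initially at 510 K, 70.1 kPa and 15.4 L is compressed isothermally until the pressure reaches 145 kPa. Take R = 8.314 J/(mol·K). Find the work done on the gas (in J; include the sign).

n = P₁V₁/(RT₁) = 70.1×15.4/(8.314×510) = 0.255 mol.
Isothermal: T stays 510 K; PV = const ⇒ V₂ = 7.45 L, P₂ = 145 kPa.
W = nRT ln(V₂/V₁) = 0.255×8.314×510×ln(0.483) = -785 J.
Work done on the gas = −W_by = 785 J.

785 J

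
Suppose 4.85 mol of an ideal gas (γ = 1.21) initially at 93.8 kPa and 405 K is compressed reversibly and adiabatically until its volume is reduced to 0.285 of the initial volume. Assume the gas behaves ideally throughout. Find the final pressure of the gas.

428 kPa

V₁ = nRT₁/P₁ = 4.85×8.314×405/93.8 = 174 L.
Adiabatic: TV^(γ−1) = const ⇒ T₂ = 405×(3.51)^0.210 = 527 K; PV^γ = const ⇒ P₂ = 428 kPa.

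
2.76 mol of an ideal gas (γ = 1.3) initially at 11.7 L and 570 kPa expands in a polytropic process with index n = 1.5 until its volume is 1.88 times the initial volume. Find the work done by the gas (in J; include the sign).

T₁ = P₁V₁/(nR) = 570×11.7/(2.76×8.314) = 291 K.
Polytropic n=1.5: T₂ = T₁(V₁/V₂)^(n−1) = 291×(0.532)^0.50 = 212 K; P₂ = P₁(V₁/V₂)^n = 221 kPa.
W = (P₁V₁−P₂V₂)/(n−1) = (570×11.7−221×22.0)/0.50 = 3610 J.

3610 J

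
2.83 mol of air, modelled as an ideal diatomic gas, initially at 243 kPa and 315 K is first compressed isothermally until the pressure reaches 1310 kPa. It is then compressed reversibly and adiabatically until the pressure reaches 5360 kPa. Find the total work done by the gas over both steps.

V₁ = nRT₁/P₁ = 2.83×8.314×315/243 = 30.5 L.
Step 1 — Isothermal: T stays 315 K; PV = const ⇒ V₂ = 5.66 L, P₂ = 1310 kPa.
ΔU = 0 (ideal gas, T constant).
W = nRT ln(V₂/V₁) = 2.83×8.314×315×ln(0.185) = -12500 J.
Q = ΔU + W = -12500 J.
State after step 1: P = 1310 kPa, V = 5.66 L, T = 315 K.
Step 2 — Adiabatic: T₂/T₁ = (P₂/P₁)^((γ−1)/γ) ⇒ T₂ = 315×(4.09)^0.286 = 471 K; V₂ = 2.07 L.
ΔU = nCvΔT = 2.83×20.8×(471−315) = 9180 J.
Q = 0 for an adiabatic process, so W = −ΔU = -9180 J.
Net over both steps: W = -21700 J, Q = -12500 J, ΔU = 9180 J.

-21700 J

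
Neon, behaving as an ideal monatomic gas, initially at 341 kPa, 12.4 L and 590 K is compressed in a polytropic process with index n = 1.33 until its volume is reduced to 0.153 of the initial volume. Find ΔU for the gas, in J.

5440 J

n = P₁V₁/(RT₁) = 341×12.4/(8.314×590) = 0.862 mol.
Polytropic n=1.33: T₂ = T₁(V₁/V₂)^(n−1) = 590×(6.54)^0.33 = 1100 K; P₂ = P₁(V₁/V₂)^n = 4140 kPa.
For an ideal gas ΔU = nCvΔT with Cv = (3/2)R = 12.5 J/(mol·K).
ΔU = 0.862×12.5×(1100−590) = 5440 J.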